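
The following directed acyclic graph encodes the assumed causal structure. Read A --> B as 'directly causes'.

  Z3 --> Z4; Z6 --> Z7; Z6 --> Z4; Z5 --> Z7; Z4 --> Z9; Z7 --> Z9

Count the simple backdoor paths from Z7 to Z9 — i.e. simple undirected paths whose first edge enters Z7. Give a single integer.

1

A backdoor path from Z7 to Z9 is any simple undirected path whose first edge points into Z7 (i.e. leaves Z7 via a parent).
Parents of Z7: {Z5, Z6}.
Enumerating:
  P1: Z7 <- Z6 -> Z4 -> Z9
That exhausts the simple backdoor paths. Count: 1.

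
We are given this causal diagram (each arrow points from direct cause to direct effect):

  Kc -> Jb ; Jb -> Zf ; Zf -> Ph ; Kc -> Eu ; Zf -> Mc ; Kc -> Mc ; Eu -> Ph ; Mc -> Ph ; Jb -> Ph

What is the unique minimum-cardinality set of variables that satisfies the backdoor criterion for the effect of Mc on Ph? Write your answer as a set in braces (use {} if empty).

Variables eligible for adjustment (non-descendants of Mc, excluding Mc and Ph): {Eu, Jb, Kc, Zf}.
Backdoor paths from Mc to Ph:
  P1: Mc <- Kc -> Eu -> Ph
  P2: Mc <- Kc -> Jb -> Zf -> Ph
  P3: Mc <- Kc -> Jb -> Ph
  P4: Mc <- Zf <- Jb <- Kc -> Eu -> Ph
  P5: Mc <- Zf <- Jb -> Ph
  P6: Mc <- Zf -> Ph
The empty set is not sufficient: P1 (Mc <- Kc -> Eu -> Ph) has no collider blocking it and no conditioned non-collider, so it is open.
Try {Kc, Zf}:
  P1: blocked at fork node Kc ∈ conditioning set.
  P2: blocked at fork node Kc ∈ conditioning set.
  P3: blocked at fork node Kc ∈ conditioning set.
  P4: blocked at chain node Zf ∈ conditioning set.
  P5: blocked at chain node Zf ∈ conditioning set.
  P6: blocked at fork node Zf ∈ conditioning set.
{Kc, Zf} contains no descendant of Mc and blocks every backdoor path.
Every element of {Kc, Zf} is needed (dropping Kc leaves P1 open; dropping Zf leaves P5 open), so no proper subset is valid.
Among all size-2 subsets of the eligible variables, only {Kc, Zf} blocks every backdoor path, so it is the unique smallest valid adjustment set.

{Kc, Zf}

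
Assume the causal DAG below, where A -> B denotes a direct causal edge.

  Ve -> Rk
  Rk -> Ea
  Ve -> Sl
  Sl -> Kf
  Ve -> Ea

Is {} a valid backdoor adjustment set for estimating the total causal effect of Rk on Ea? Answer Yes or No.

No

Backdoor paths from Rk to Ea (paths whose first edge points into Rk):
  P1: Rk <- Ve -> Ea
Condition 1 (no descendant of Rk in the set): holds — descendants of Rk are {Ea}; none are in {}.
Condition 2 (every backdoor path blocked by {}):
  P1: open — no interior node is in the conditioning set.
{} does not satisfy the backdoor criterion.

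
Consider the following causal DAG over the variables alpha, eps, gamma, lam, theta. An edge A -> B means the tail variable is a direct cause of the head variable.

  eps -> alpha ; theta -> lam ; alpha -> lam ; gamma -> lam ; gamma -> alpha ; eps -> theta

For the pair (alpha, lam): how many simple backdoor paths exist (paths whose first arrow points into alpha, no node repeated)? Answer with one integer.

A backdoor path from alpha to lam is any simple undirected path whose first edge points into alpha (i.e. leaves alpha via a parent).
Parents of alpha: {eps, gamma}.
Enumerating:
  P1: alpha <- eps -> theta -> lam
  P2: alpha <- gamma -> lam
That exhausts the simple backdoor paths. Count: 2.

2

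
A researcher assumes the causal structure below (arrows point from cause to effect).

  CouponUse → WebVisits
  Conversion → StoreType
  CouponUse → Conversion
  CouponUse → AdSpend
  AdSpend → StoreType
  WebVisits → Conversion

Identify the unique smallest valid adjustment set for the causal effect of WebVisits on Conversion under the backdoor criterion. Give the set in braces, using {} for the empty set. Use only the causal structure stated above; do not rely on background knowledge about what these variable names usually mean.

{CouponUse}

Variables eligible for adjustment (non-descendants of WebVisits, excluding WebVisits and Conversion): {AdSpend, CouponUse}.
Backdoor paths from WebVisits to Conversion:
  P1: WebVisits <- CouponUse -> AdSpend -> StoreType <- Conversion
  P2: WebVisits <- CouponUse -> Conversion
The empty set is not sufficient: P2 (WebVisits <- CouponUse -> Conversion) has no collider blocking it and no conditioned non-collider, so it is open.
Try {CouponUse}:
  P1: blocked at fork node CouponUse ∈ conditioning set.
  P2: blocked at fork node CouponUse ∈ conditioning set.
{CouponUse} contains no descendant of WebVisits and blocks every backdoor path.
No other singleton works — e.g. {AdSpend} leaves P2 open — so {CouponUse} is the unique smallest valid adjustment set.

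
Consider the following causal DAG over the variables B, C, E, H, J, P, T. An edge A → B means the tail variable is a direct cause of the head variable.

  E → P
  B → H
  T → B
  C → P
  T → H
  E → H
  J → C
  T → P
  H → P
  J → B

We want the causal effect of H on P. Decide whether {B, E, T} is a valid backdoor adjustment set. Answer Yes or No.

Backdoor paths from H to P (paths whose first edge points into H):
  P1: H <- T -> B <- J -> C -> P
  P2: H <- T -> P
  P3: H <- B <- J -> C -> P
  P4: H <- B <- T -> P
  P5: H <- E -> P
Condition 1 (no descendant of H in the set): holds — descendants of H are {P}; none are in {B, E, T}.
Condition 2 (every backdoor path blocked by {B, E, T}):
  P1: blocked at fork node T ∈ conditioning set.
  P2: blocked at fork node T ∈ conditioning set.
  P3: blocked at chain node B ∈ conditioning set.
  P4: blocked at chain node B ∈ conditioning set.
  P5: blocked at fork node E ∈ conditioning set.
{B, E, T} satisfies the backdoor criterion.

Yes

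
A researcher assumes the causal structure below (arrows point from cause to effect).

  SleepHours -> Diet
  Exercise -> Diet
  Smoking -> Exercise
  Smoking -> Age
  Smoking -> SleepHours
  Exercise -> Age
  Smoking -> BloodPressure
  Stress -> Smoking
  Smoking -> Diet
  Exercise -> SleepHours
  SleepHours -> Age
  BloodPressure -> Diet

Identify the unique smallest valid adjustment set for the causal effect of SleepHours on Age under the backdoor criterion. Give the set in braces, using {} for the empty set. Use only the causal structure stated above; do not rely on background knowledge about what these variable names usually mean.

{Exercise, Smoking}

Variables eligible for adjustment (non-descendants of SleepHours, excluding SleepHours and Age): {BloodPressure, Exercise, Smoking, Stress}.
Backdoor paths from SleepHours to Age:
  P1: SleepHours <- Smoking -> Exercise -> Age
  P2: SleepHours <- Smoking -> BloodPressure -> Diet <- Exercise -> Age
  P3: SleepHours <- Smoking -> Diet <- Exercise -> Age
  P4: SleepHours <- Smoking -> Age
  P5: SleepHours <- Exercise <- Smoking -> Age
  P6: SleepHours <- Exercise -> Diet <- Smoking -> Age
  P7: SleepHours <- Exercise -> Diet <- BloodPressure <- Smoking -> Age
  P8: SleepHours <- Exercise -> Age
The empty set is not sufficient: P1 (SleepHours <- Smoking -> Exercise -> Age) has no collider blocking it and no conditioned non-collider, so it is open.
Try {Exercise, Smoking}:
  P1: blocked at fork node Smoking ∈ conditioning set.
  P2: blocked at fork node Smoking ∈ conditioning set.
  P3: blocked at fork node Smoking ∈ conditioning set.
  P4: blocked at fork node Smoking ∈ conditioning set.
  P5: blocked at chain node Exercise ∈ conditioning set.
  P6: blocked at fork node Exercise ∈ conditioning set.
  P7: blocked at fork node Exercise ∈ conditioning set.
  P8: blocked at fork node Exercise ∈ conditioning set.
{Exercise, Smoking} contains no descendant of SleepHours and blocks every backdoor path.
Every element of {Exercise, Smoking} is needed (dropping Exercise leaves P8 open; dropping Smoking leaves P4 open), so no proper subset is valid.
Among all size-2 subsets of the eligible variables, only {Exercise, Smoking} blocks every backdoor path, so it is the unique smallest valid adjustment set.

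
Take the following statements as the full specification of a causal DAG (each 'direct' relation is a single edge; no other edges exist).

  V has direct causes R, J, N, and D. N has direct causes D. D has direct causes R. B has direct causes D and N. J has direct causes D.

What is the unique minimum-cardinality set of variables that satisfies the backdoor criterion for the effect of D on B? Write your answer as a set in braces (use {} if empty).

{}

Variables eligible for adjustment (non-descendants of D, excluding D and B): {R}.
Backdoor paths from D to B:
  P1: D <- R -> V <- N -> B
Each backdoor path contains an unconditioned collider, so every path is already blocked with the empty conditioning set:
  P1: blocked at collider V (neither it nor any descendant is in the conditioning set).
The empty set is therefore the unique smallest valid set.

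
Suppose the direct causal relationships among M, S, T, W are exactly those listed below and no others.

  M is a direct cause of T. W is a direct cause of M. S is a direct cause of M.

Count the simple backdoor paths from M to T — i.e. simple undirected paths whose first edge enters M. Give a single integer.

A backdoor path from M to T is any simple undirected path whose first edge points into M (i.e. leaves M via a parent).
Parents of M: {S, W}.
No simple path from any parent of M reaches T without revisiting M, so there are no backdoor paths.

0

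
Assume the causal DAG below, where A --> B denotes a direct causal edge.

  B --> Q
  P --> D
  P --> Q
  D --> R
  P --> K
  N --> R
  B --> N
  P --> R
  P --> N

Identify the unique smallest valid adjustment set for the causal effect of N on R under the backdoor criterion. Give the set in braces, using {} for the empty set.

{P}

Variables eligible for adjustment (non-descendants of N, excluding N and R): {B, D, K, P, Q}.
Backdoor paths from N to R:
  P1: N <- P -> D -> R
  P2: N <- P -> R
  P3: N <- B -> Q <- P -> D -> R
  P4: N <- B -> Q <- P -> R
The empty set is not sufficient: P1 (N <- P -> D -> R) has no collider blocking it and no conditioned non-collider, so it is open.
Try {P}:
  P1: blocked at fork node P ∈ conditioning set.
  P2: blocked at fork node P ∈ conditioning set.
  P3: blocked at collider Q (neither it nor any descendant is in the conditioning set).
  P4: blocked at collider Q (neither it nor any descendant is in the conditioning set).
{P} contains no descendant of N and blocks every backdoor path.
No other singleton works — e.g. {B} leaves P1 open — so {P} is the unique smallest valid adjustment set.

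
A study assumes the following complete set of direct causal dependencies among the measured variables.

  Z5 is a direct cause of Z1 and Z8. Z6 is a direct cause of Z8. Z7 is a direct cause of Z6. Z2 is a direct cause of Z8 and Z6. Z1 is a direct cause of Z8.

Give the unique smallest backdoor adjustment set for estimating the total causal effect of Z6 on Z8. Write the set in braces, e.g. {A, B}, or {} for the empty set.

{Z2}

Variables eligible for adjustment (non-descendants of Z6, excluding Z6 and Z8): {Z1, Z2, Z5, Z7}.
Backdoor paths from Z6 to Z8:
  P1: Z6 <- Z2 -> Z8
The empty set is not sufficient: P1 (Z6 <- Z2 -> Z8) has no collider blocking it and no conditioned non-collider, so it is open.
Try {Z2}:
  P1: blocked at fork node Z2 ∈ conditioning set.
{Z2} contains no descendant of Z6 and blocks every backdoor path.
No other singleton works — e.g. {Z7} leaves P1 open — so {Z2} is the unique smallest valid adjustment set.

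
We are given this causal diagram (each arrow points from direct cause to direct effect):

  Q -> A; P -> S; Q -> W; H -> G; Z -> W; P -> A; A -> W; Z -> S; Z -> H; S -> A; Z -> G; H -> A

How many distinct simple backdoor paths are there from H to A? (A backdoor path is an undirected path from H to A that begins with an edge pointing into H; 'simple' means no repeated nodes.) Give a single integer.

A backdoor path from H to A is any simple undirected path whose first edge points into H (i.e. leaves H via a parent).
Parents of H: {Z}.
Enumerating:
  P1: H <- Z -> S <- P -> A
  P2: H <- Z -> S -> A
  P3: H <- Z -> W <- Q -> A
  P4: H <- Z -> W <- A
That exhausts the simple backdoor paths. Count: 4.

4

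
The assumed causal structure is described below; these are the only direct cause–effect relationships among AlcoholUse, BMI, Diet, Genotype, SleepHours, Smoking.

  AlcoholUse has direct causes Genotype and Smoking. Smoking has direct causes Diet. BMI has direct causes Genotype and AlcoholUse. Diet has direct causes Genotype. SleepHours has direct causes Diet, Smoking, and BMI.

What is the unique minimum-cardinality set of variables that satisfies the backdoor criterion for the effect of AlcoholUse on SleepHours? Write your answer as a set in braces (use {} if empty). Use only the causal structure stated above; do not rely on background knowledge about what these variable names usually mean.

Variables eligible for adjustment (non-descendants of AlcoholUse, excluding AlcoholUse and SleepHours): {Diet, Genotype, Smoking}.
Backdoor paths from AlcoholUse to SleepHours:
  P1: AlcoholUse <- Genotype -> Diet -> Smoking -> SleepHours
  P2: AlcoholUse <- Genotype -> Diet -> SleepHours
  P3: AlcoholUse <- Genotype -> BMI -> SleepHours
  P4: AlcoholUse <- Smoking <- Diet <- Genotype -> BMI -> SleepHours
  P5: AlcoholUse <- Smoking <- Diet -> SleepHours
  P6: AlcoholUse <- Smoking -> SleepHours
The empty set is not sufficient: P1 (AlcoholUse <- Genotype -> Diet -> Smoking -> SleepHours) has no collider blocking it and no conditioned non-collider, so it is open.
Try {Genotype, Smoking}:
  P1: blocked at fork node Genotype ∈ conditioning set.
  P2: blocked at fork node Genotype ∈ conditioning set.
  P3: blocked at fork node Genotype ∈ conditioning set.
  P4: blocked at chain node Smoking ∈ conditioning set.
  P5: blocked at chain node Smoking ∈ conditioning set.
  P6: blocked at fork node Smoking ∈ conditioning set.
{Genotype, Smoking} contains no descendant of AlcoholUse and blocks every backdoor path.
Every element of {Genotype, Smoking} is needed (dropping Genotype leaves P2 open; dropping Smoking leaves P5 open), so no proper subset is valid.
Among all size-2 subsets of the eligible variables, only {Genotype, Smoking} blocks every backdoor path, so it is the unique smallest valid adjustment set.

{Genotype, Smoking}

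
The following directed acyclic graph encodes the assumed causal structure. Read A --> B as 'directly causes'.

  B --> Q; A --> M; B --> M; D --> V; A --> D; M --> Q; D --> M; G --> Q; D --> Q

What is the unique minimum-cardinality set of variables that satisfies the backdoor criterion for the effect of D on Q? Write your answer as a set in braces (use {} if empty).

Variables eligible for adjustment (non-descendants of D, excluding D and Q): {A, B, G}.
Backdoor paths from D to Q:
  P1: D <- A -> M <- B -> Q
  P2: D <- A -> M -> Q
The empty set is not sufficient: P2 (D <- A -> M -> Q) has no collider blocking it and no conditioned non-collider, so it is open.
Try {A}:
  P1: blocked at fork node A ∈ conditioning set.
  P2: blocked at fork node A ∈ conditioning set.
{A} contains no descendant of D and blocks every backdoor path.
No other singleton works — e.g. {B} leaves P2 open — so {A} is the unique smallest valid adjustment set.

{A}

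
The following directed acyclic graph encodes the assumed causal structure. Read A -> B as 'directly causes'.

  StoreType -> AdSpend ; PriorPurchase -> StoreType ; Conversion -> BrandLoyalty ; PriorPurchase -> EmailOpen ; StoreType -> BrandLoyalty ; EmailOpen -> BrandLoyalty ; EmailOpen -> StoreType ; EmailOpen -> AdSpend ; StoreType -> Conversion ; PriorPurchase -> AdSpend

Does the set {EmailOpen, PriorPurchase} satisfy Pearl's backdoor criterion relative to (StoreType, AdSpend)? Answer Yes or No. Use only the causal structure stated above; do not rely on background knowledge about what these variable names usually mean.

Backdoor paths from StoreType to AdSpend (paths whose first edge points into StoreType):
  P1: StoreType <- PriorPurchase -> EmailOpen -> AdSpend
  P2: StoreType <- PriorPurchase -> AdSpend
  P3: StoreType <- EmailOpen <- PriorPurchase -> AdSpend
  P4: StoreType <- EmailOpen -> AdSpend
Condition 1 (no descendant of StoreType in the set): holds — descendants of StoreType are {AdSpend, BrandLoyalty, Conversion}; none are in {EmailOpen, PriorPurchase}.
Condition 2 (every backdoor path blocked by {EmailOpen, PriorPurchase}):
  P1: blocked at fork node PriorPurchase ∈ conditioning set.
  P2: blocked at fork node PriorPurchase ∈ conditioning set.
  P3: blocked at chain node EmailOpen ∈ conditioning set.
  P4: blocked at fork node EmailOpen ∈ conditioning set.
{EmailOpen, PriorPurchase} satisfies the backdoor criterion.

Yes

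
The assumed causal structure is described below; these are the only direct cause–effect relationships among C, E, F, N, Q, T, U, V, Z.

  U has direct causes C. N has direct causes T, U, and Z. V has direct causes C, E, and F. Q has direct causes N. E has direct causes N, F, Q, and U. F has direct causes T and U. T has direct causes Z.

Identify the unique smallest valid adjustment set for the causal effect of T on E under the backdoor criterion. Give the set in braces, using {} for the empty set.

{Z}

Variables eligible for adjustment (non-descendants of T, excluding T and E): {C, U, Z}.
Backdoor paths from T to E:
  P1: T <- Z -> N <- U <- C -> V <- F -> E
  P2: T <- Z -> N <- U <- C -> V <- E
  P3: T <- Z -> N <- U -> F -> E
  P4: T <- Z -> N <- U -> F -> V <- E
  P5: T <- Z -> N <- U -> E
  P6: T <- Z -> N -> Q -> E
  P7: T <- Z -> N -> E
The empty set is not sufficient: P6 (T <- Z -> N -> Q -> E) has no collider blocking it and no conditioned non-collider, so it is open.
Try {Z}:
  P1: blocked at fork node Z ∈ conditioning set.
  P2: blocked at fork node Z ∈ conditioning set.
  P3: blocked at fork node Z ∈ conditioning set.
  P4: blocked at fork node Z ∈ conditioning set.
  P5: blocked at fork node Z ∈ conditioning set.
  P6: blocked at fork node Z ∈ conditioning set.
  P7: blocked at fork node Z ∈ conditioning set.
{Z} contains no descendant of T and blocks every backdoor path.
No other singleton works — e.g. {C} leaves P6 open — so {Z} is the unique smallest valid adjustment set.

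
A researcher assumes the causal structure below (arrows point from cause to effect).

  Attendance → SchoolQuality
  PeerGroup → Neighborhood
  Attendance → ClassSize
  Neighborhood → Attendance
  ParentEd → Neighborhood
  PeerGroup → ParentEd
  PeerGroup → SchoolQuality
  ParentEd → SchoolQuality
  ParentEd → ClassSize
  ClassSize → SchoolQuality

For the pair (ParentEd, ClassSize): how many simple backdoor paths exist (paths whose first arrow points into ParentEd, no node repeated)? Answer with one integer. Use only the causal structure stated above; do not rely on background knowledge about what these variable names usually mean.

A backdoor path from ParentEd to ClassSize is any simple undirected path whose first edge points into ParentEd (i.e. leaves ParentEd via a parent).
Parents of ParentEd: {PeerGroup}.
Enumerating:
  P1: ParentEd <- PeerGroup -> Neighborhood -> Attendance -> ClassSize
  P2: ParentEd <- PeerGroup -> Neighborhood -> Attendance -> SchoolQuality <- ClassSize
  P3: ParentEd <- PeerGroup -> SchoolQuality <- Attendance -> ClassSize
  P4: ParentEd <- PeerGroup -> SchoolQuality <- ClassSize
That exhausts the simple backdoor paths. Count: 4.

4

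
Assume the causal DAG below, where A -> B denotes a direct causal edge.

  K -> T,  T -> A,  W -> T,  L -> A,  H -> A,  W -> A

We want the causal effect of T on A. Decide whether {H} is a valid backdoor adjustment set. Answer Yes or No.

Backdoor paths from T to A (paths whose first edge points into T):
  P1: T <- W -> A
Condition 1 (no descendant of T in the set): holds — descendants of T are {A}; none are in {H}.
Condition 2 (every backdoor path blocked by {H}):
  P1: open — no interior node is in the conditioning set.
{H} does not satisfy the backdoor criterion.

No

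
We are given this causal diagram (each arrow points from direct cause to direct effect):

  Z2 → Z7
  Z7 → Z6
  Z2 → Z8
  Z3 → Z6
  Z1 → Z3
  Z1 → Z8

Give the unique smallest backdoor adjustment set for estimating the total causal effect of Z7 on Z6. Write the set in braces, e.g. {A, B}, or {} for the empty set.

Variables eligible for adjustment (non-descendants of Z7, excluding Z7 and Z6): {Z1, Z2, Z3, Z8}.
Backdoor paths from Z7 to Z6:
  P1: Z7 <- Z2 -> Z8 <- Z1 -> Z3 -> Z6
Each backdoor path contains an unconditioned collider, so every path is already blocked with the empty conditioning set:
  P1: blocked at collider Z8 (neither it nor any descendant is in the conditioning set).
The empty set is therefore the unique smallest valid set.

{}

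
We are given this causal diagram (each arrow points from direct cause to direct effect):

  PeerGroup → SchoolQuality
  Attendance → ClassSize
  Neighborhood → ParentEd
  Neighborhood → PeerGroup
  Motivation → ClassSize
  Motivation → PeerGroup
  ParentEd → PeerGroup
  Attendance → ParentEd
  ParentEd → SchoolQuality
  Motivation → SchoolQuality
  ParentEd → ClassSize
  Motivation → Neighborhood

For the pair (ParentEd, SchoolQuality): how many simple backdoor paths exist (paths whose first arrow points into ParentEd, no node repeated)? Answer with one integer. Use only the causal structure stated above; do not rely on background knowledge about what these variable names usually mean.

A backdoor path from ParentEd to SchoolQuality is any simple undirected path whose first edge points into ParentEd (i.e. leaves ParentEd via a parent).
Parents of ParentEd: {Attendance, Neighborhood}.
Enumerating:
  P1: ParentEd <- Attendance -> ClassSize <- Motivation -> Neighborhood -> PeerGroup -> SchoolQuality
  P2: ParentEd <- Attendance -> ClassSize <- Motivation -> PeerGroup -> SchoolQuality
  P3: ParentEd <- Attendance -> ClassSize <- Motivation -> SchoolQuality
  P4: ParentEd <- Neighborhood <- Motivation -> PeerGroup -> SchoolQuality
  P5: ParentEd <- Neighborhood <- Motivation -> SchoolQuality
  P6: ParentEd <- Neighborhood -> PeerGroup <- Motivation -> SchoolQuality
  P7: ParentEd <- Neighborhood -> PeerGroup -> SchoolQuality
That exhausts the simple backdoor paths. Count: 7.

7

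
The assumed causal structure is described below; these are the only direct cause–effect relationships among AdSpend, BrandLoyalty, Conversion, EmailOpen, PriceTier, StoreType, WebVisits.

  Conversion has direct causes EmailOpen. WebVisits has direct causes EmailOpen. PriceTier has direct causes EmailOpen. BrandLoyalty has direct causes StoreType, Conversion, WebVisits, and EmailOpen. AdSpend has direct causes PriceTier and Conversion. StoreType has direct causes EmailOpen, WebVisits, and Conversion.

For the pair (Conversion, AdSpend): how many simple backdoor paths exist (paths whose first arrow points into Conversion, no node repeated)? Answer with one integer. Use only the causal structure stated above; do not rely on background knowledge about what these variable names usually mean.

A backdoor path from Conversion to AdSpend is any simple undirected path whose first edge points into Conversion (i.e. leaves Conversion via a parent).
Parents of Conversion: {EmailOpen}.
Enumerating:
  P1: Conversion <- EmailOpen -> PriceTier -> AdSpend
That exhausts the simple backdoor paths. Count: 1.

1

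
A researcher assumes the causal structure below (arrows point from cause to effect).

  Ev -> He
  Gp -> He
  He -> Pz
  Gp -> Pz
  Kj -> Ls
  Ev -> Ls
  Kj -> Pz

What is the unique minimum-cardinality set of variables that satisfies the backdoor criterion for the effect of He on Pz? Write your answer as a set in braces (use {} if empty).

Variables eligible for adjustment (non-descendants of He, excluding He and Pz): {Ev, Gp, Kj, Ls}.
Backdoor paths from He to Pz:
  P1: He <- Ev -> Ls <- Kj -> Pz
  P2: He <- Gp -> Pz
The empty set is not sufficient: P2 (He <- Gp -> Pz) has no collider blocking it and no conditioned non-collider, so it is open.
Try {Gp}:
  P1: blocked at collider Ls (neither it nor any descendant is in the conditioning set).
  P2: blocked at fork node Gp ∈ conditioning set.
{Gp} contains no descendant of He and blocks every backdoor path.
No other singleton works — e.g. {Ev} leaves P2 open — so {Gp} is the unique smallest valid adjustment set.

{Gp}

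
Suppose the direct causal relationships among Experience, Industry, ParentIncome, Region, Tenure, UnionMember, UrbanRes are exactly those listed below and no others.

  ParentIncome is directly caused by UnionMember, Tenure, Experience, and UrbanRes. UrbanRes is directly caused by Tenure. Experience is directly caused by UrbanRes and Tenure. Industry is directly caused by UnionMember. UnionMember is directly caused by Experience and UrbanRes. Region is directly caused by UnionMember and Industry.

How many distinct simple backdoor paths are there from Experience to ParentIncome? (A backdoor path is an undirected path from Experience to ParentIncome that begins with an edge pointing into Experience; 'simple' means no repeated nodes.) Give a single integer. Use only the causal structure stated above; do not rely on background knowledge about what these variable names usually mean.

6

A backdoor path from Experience to ParentIncome is any simple undirected path whose first edge points into Experience (i.e. leaves Experience via a parent).
Parents of Experience: {Tenure, UrbanRes}.
Enumerating:
  P1: Experience <- Tenure -> UrbanRes -> UnionMember -> ParentIncome
  P2: Experience <- Tenure -> UrbanRes -> ParentIncome
  P3: Experience <- Tenure -> ParentIncome
  P4: Experience <- UrbanRes <- Tenure -> ParentIncome
  P5: Experience <- UrbanRes -> UnionMember -> ParentIncome
  P6: Experience <- UrbanRes -> ParentIncome
That exhausts the simple backdoor paths. Count: 6.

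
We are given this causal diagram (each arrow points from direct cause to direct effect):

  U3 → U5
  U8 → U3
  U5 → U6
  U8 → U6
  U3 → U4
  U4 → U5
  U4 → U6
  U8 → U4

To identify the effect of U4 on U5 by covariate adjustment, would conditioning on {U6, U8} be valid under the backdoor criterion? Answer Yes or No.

No

Backdoor paths from U4 to U5 (paths whose first edge points into U4):
  P1: U4 <- U8 -> U3 -> U5
  P2: U4 <- U8 -> U6 <- U5
  P3: U4 <- U3 <- U8 -> U6 <- U5
  P4: U4 <- U3 -> U5
Condition 1 (no descendant of U4 in the set): FAILS — U6 is a descendant of U4.
Condition 2 (every backdoor path blocked by {U6, U8}):
  P1: blocked at fork node U8 ∈ conditioning set.
  P2: blocked at fork node U8 ∈ conditioning set.
  P3: blocked at fork node U8 ∈ conditioning set.
  P4: open — no interior node is in the conditioning set.
{U6, U8} does not satisfy the backdoor criterion.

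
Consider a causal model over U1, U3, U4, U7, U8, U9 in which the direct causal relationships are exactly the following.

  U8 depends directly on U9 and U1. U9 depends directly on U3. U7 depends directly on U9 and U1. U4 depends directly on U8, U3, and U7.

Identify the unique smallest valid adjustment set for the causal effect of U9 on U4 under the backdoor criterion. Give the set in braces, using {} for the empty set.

Variables eligible for adjustment (non-descendants of U9, excluding U9 and U4): {U1, U3}.
Backdoor paths from U9 to U4:
  P1: U9 <- U3 -> U4
The empty set is not sufficient: P1 (U9 <- U3 -> U4) has no collider blocking it and no conditioned non-collider, so it is open.
Try {U3}:
  P1: blocked at fork node U3 ∈ conditioning set.
{U3} contains no descendant of U9 and blocks every backdoor path.
No other singleton works — e.g. {U1} leaves P1 open — so {U3} is the unique smallest valid adjustment set.

{U3}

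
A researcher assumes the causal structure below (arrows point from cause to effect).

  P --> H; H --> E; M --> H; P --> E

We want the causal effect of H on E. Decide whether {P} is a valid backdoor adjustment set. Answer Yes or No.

Yes

Backdoor paths from H to E (paths whose first edge points into H):
  P1: H <- P -> E
Condition 1 (no descendant of H in the set): holds — descendants of H are {E}; none are in {P}.
Condition 2 (every backdoor path blocked by {P}):
  P1: blocked at fork node P ∈ conditioning set.
{P} satisfies the backdoor criterion.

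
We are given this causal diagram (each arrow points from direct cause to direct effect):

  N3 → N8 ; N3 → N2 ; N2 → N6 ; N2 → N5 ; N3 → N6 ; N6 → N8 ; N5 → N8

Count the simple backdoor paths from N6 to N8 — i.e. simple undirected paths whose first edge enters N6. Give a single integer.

A backdoor path from N6 to N8 is any simple undirected path whose first edge points into N6 (i.e. leaves N6 via a parent).
Parents of N6: {N2, N3}.
Enumerating:
  P1: N6 <- N3 -> N2 -> N5 -> N8
  P2: N6 <- N3 -> N8
  P3: N6 <- N2 <- N3 -> N8
  P4: N6 <- N2 -> N5 -> N8
That exhausts the simple backdoor paths. Count: 4.

4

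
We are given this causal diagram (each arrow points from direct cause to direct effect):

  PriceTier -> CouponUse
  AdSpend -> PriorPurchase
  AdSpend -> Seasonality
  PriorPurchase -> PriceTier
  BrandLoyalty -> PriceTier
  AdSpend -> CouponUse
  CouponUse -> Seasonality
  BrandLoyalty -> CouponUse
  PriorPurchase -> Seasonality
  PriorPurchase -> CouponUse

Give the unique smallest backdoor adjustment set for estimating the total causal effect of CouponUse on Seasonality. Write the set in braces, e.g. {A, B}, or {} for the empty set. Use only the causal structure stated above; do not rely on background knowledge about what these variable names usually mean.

{AdSpend, PriorPurchase}

Variables eligible for adjustment (non-descendants of CouponUse, excluding CouponUse and Seasonality): {AdSpend, BrandLoyalty, PriceTier, PriorPurchase}.
Backdoor paths from CouponUse to Seasonality:
  P1: CouponUse <- BrandLoyalty -> PriceTier <- PriorPurchase <- AdSpend -> Seasonality
  P2: CouponUse <- BrandLoyalty -> PriceTier <- PriorPurchase -> Seasonality
  P3: CouponUse <- AdSpend -> PriorPurchase -> Seasonality
  P4: CouponUse <- AdSpend -> Seasonality
  P5: CouponUse <- PriorPurchase <- AdSpend -> Seasonality
  P6: CouponUse <- PriorPurchase -> Seasonality
  P7: CouponUse <- PriceTier <- PriorPurchase <- AdSpend -> Seasonality
  P8: CouponUse <- PriceTier <- PriorPurchase -> Seasonality
The empty set is not sufficient: P3 (CouponUse <- AdSpend -> PriorPurchase -> Seasonality) has no collider blocking it and no conditioned non-collider, so it is open.
Try {AdSpend, PriorPurchase}:
  P1: blocked at collider PriceTier (neither it nor any descendant is in the conditioning set).
  P2: blocked at collider PriceTier (neither it nor any descendant is in the conditioning set).
  P3: blocked at fork node AdSpend ∈ conditioning set.
  P4: blocked at fork node AdSpend ∈ conditioning set.
  P5: blocked at chain node PriorPurchase ∈ conditioning set.
  P6: blocked at fork node PriorPurchase ∈ conditioning set.
  P7: blocked at chain node PriorPurchase ∈ conditioning set.
  P8: blocked at fork node PriorPurchase ∈ conditioning set.
{AdSpend, PriorPurchase} contains no descendant of CouponUse and blocks every backdoor path.
Every element of {AdSpend, PriorPurchase} is needed (dropping AdSpend leaves P4 open; dropping PriorPurchase leaves P6 open), so no proper subset is valid.
Among all size-2 subsets of the eligible variables, only {AdSpend, PriorPurchase} blocks every backdoor path, so it is the unique smallest valid adjustment set.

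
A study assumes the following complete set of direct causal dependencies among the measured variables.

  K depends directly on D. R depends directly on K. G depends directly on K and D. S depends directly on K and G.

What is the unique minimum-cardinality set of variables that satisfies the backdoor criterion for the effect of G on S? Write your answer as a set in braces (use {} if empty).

{K}

Variables eligible for adjustment (non-descendants of G, excluding G and S): {D, K, R}.
Backdoor paths from G to S:
  P1: G <- D -> K -> S
  P2: G <- K -> S
The empty set is not sufficient: P1 (G <- D -> K -> S) has no collider blocking it and no conditioned non-collider, so it is open.
Try {K}:
  P1: blocked at chain node K ∈ conditioning set.
  P2: blocked at fork node K ∈ conditioning set.
{K} contains no descendant of G and blocks every backdoor path.
No other singleton works — e.g. {D} leaves P2 open — so {K} is the unique smallest valid adjustment set.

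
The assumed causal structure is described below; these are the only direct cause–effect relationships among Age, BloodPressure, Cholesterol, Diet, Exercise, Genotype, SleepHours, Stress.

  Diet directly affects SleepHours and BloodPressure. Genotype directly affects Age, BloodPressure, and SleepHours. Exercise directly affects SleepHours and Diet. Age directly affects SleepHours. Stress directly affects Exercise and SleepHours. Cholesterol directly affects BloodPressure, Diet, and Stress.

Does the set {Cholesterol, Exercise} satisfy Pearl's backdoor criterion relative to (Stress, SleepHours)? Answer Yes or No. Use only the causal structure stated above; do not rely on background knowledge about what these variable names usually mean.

Backdoor paths from Stress to SleepHours (paths whose first edge points into Stress):
  P1: Stress <- Cholesterol -> Diet <- Exercise -> SleepHours
  P2: Stress <- Cholesterol -> Diet -> SleepHours
  P3: Stress <- Cholesterol -> Diet -> BloodPressure <- Genotype -> Age -> SleepHours
  P4: Stress <- Cholesterol -> Diet -> BloodPressure <- Genotype -> SleepHours
  P5: Stress <- Cholesterol -> BloodPressure <- Genotype -> Age -> SleepHours
  P6: Stress <- Cholesterol -> BloodPressure <- Genotype -> SleepHours
  P7: Stress <- Cholesterol -> BloodPressure <- Diet <- Exercise -> SleepHours
  P8: Stress <- Cholesterol -> BloodPressure <- Diet -> SleepHours
Condition 1 (no descendant of Stress in the set): FAILS — Exercise is a descendant of Stress.
Condition 2 (every backdoor path blocked by {Cholesterol, Exercise}):
  P1: blocked at fork node Cholesterol ∈ conditioning set.
  P2: blocked at fork node Cholesterol ∈ conditioning set.
  P3: blocked at fork node Cholesterol ∈ conditioning set.
  P4: blocked at fork node Cholesterol ∈ conditioning set.
  P5: blocked at fork node Cholesterol ∈ conditioning set.
  P6: blocked at fork node Cholesterol ∈ conditioning set.
  P7: blocked at fork node Cholesterol ∈ conditioning set.
  P8: blocked at fork node Cholesterol ∈ conditioning set.
{Cholesterol, Exercise} does not satisfy the backdoor criterion.

No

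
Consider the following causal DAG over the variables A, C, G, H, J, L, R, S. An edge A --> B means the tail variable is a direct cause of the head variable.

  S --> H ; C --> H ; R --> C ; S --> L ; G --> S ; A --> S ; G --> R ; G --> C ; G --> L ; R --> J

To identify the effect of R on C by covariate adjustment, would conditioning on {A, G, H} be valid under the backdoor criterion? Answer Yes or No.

Backdoor paths from R to C (paths whose first edge points into R):
  P1: R <- G -> C
  P2: R <- G -> S -> H <- C
  P3: R <- G -> L <- S -> H <- C
Condition 1 (no descendant of R in the set): FAILS — H is a descendant of R.
Condition 2 (every backdoor path blocked by {A, G, H}):
  P1: blocked at fork node G ∈ conditioning set.
  P2: blocked at fork node G ∈ conditioning set.
  P3: blocked at fork node G ∈ conditioning set.
{A, G, H} does not satisfy the backdoor criterion.

No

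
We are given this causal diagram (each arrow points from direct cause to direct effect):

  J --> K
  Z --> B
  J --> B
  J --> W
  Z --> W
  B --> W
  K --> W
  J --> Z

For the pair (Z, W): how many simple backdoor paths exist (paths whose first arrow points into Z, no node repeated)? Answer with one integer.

A backdoor path from Z to W is any simple undirected path whose first edge points into Z (i.e. leaves Z via a parent).
Parents of Z: {J}.
Enumerating:
  P1: Z <- J -> K -> W
  P2: Z <- J -> B -> W
  P3: Z <- J -> W
That exhausts the simple backdoor paths. Count: 3.

3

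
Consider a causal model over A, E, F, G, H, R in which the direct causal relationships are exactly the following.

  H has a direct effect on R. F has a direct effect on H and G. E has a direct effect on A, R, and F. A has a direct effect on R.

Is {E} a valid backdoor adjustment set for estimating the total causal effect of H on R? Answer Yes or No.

Yes

Backdoor paths from H to R (paths whose first edge points into H):
  P1: H <- F <- E -> A -> R
  P2: H <- F <- E -> R
Condition 1 (no descendant of H in the set): holds — descendants of H are {R}; none are in {E}.
Condition 2 (every backdoor path blocked by {E}):
  P1: blocked at fork node E ∈ conditioning set.
  P2: blocked at fork node E ∈ conditioning set.
{E} satisfies the backdoor criterion.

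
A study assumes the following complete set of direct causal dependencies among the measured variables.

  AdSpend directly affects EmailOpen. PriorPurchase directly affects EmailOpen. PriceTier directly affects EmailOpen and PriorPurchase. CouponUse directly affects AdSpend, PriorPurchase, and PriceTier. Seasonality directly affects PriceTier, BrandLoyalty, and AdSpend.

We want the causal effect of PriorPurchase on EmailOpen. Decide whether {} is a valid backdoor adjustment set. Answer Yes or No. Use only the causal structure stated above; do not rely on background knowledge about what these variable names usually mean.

Backdoor paths from PriorPurchase to EmailOpen (paths whose first edge points into PriorPurchase):
  P1: PriorPurchase <- CouponUse -> PriceTier <- Seasonality -> AdSpend -> EmailOpen
  P2: PriorPurchase <- CouponUse -> PriceTier -> EmailOpen
  P3: PriorPurchase <- CouponUse -> AdSpend <- Seasonality -> PriceTier -> EmailOpen
  P4: PriorPurchase <- CouponUse -> AdSpend -> EmailOpen
  P5: PriorPurchase <- PriceTier <- Seasonality -> AdSpend -> EmailOpen
  P6: PriorPurchase <- PriceTier <- CouponUse -> AdSpend -> EmailOpen
  P7: PriorPurchase <- PriceTier -> EmailOpen
Condition 1 (no descendant of PriorPurchase in the set): holds — descendants of PriorPurchase are {EmailOpen}; none are in {}.
Condition 2 (every backdoor path blocked by {}):
  P1: blocked at collider PriceTier (neither it nor any descendant is in the conditioning set).
  P2: open — no interior node is in the conditioning set.
  P3: blocked at collider AdSpend (neither it nor any descendant is in the conditioning set).
  P4: open — no interior node is in the conditioning set.
  P5: open — no interior node is in the conditioning set.
  P6: open — no interior node is in the conditioning set.
  P7: open — no interior node is in the conditioning set.
{} does not satisfy the backdoor criterion.

No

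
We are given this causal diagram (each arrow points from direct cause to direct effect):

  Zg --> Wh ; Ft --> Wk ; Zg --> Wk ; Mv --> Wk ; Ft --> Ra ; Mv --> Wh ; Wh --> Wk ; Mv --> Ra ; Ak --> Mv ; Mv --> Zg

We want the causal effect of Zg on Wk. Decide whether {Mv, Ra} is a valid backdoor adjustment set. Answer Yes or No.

Yes

Backdoor paths from Zg to Wk (paths whose first edge points into Zg):
  P1: Zg <- Mv -> Wh -> Wk
  P2: Zg <- Mv -> Ra <- Ft -> Wk
  P3: Zg <- Mv -> Wk
Condition 1 (no descendant of Zg in the set): holds — descendants of Zg are {Wh, Wk}; none are in {Mv, Ra}.
Condition 2 (every backdoor path blocked by {Mv, Ra}):
  P1: blocked at fork node Mv ∈ conditioning set.
  P2: blocked at fork node Mv ∈ conditioning set.
  P3: blocked at fork node Mv ∈ conditioning set.
{Mv, Ra} satisfies the backdoor criterion.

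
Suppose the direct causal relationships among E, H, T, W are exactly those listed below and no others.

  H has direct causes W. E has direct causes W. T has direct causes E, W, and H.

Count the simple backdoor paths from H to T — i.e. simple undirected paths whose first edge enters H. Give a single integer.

2

A backdoor path from H to T is any simple undirected path whose first edge points into H (i.e. leaves H via a parent).
Parents of H: {W}.
Enumerating:
  P1: H <- W -> E -> T
  P2: H <- W -> T
That exhausts the simple backdoor paths. Count: 2.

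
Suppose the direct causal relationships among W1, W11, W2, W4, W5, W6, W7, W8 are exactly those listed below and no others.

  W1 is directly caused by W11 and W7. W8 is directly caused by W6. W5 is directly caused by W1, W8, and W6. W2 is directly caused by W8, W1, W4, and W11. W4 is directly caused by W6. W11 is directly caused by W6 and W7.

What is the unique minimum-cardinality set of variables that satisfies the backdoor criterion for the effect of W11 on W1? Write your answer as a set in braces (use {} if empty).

{W7}

Variables eligible for adjustment (non-descendants of W11, excluding W11 and W1): {W4, W6, W7, W8}.
Backdoor paths from W11 to W1:
  P1: W11 <- W6 -> W4 -> W2 <- W8 -> W5 <- W1
  P2: W11 <- W6 -> W4 -> W2 <- W1
  P3: W11 <- W6 -> W8 -> W5 <- W1
  P4: W11 <- W6 -> W8 -> W2 <- W1
  P5: W11 <- W6 -> W5 <- W8 -> W2 <- W1
  P6: W11 <- W6 -> W5 <- W1
  P7: W11 <- W7 -> W1
The empty set is not sufficient: P7 (W11 <- W7 -> W1) has no collider blocking it and no conditioned non-collider, so it is open.
Try {W7}:
  P1: blocked at collider W2 (neither it nor any descendant is in the conditioning set).
  P2: blocked at collider W2 (neither it nor any descendant is in the conditioning set).
  P3: blocked at collider W5 (neither it nor any descendant is in the conditioning set).
  P4: blocked at collider W2 (neither it nor any descendant is in the conditioning set).
  P5: blocked at collider W5 (neither it nor any descendant is in the conditioning set).
  P6: blocked at collider W5 (neither it nor any descendant is in the conditioning set).
  P7: blocked at fork node W7 ∈ conditioning set.
{W7} contains no descendant of W11 and blocks every backdoor path.
No other singleton works — e.g. {W6} leaves P7 open — so {W7} is the unique smallest valid adjustment set.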